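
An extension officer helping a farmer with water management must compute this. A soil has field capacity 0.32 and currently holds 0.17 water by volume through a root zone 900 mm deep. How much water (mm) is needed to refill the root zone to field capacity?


SMD = (FC - theta) * D
    = (0.32 - 0.17) * 900
    = 0.150 * 900
    = 135 mm


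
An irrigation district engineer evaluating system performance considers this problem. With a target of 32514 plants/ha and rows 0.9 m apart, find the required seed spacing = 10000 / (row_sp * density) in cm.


spacing = 10000 / (row_sp * density)
        = 10000 / (0.9 * 32514)
        = 10000 / 29262.60
        = 0.34173 m = 34.17 cm


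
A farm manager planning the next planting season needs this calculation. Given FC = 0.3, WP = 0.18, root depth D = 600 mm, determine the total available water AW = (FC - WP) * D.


AW = (FC - WP) * D
   = (0.3 - 0.18) * 600
   = 0.12 * 600
   = 72 mm


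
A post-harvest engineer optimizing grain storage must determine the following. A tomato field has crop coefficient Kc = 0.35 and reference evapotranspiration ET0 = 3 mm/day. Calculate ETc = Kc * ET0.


ETc = Kc * ET0
    = 0.35 * 3
    = 1.05 mm/day


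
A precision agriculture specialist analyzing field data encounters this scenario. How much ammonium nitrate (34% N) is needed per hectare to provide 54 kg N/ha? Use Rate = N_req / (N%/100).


Rate = N_required / (N_content / 100)
     = 54 / (34 / 100)
     = 54 / 0.34
     = 158.82 kg/ha


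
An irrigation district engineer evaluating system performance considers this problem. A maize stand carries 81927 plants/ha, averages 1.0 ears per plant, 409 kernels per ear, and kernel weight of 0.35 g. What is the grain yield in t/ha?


Y = density * ears * kernels * kw
  = 81927 * 1.0 * 409 * 0.35 g/ha
  = 11727850.05 g/ha
  = 11727.85 kg/ha = 11.73 t/ha


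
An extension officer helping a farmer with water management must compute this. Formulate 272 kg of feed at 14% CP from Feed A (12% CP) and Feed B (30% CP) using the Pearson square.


parts_A = CP_b - target = 30 - 14 = 16
parts_B = target - CP_a = 14 - 12 = 2
total_parts = 16 + 2 = 18
Feed A = 272 * 16 / 18 = 241.78 kg
Feed B = 272 * 2 / 18 = 30.22 kg

241.78 kg


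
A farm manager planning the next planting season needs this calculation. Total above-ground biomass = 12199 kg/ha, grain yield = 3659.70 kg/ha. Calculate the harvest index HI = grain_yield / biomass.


HI = grain_yield / biomass
   = 3659.70 / 12199
   = 0.30


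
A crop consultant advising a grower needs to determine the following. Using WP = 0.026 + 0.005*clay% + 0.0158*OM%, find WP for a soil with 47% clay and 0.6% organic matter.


WP = 0.026 + 0.005*47 + 0.0158*0.6
   = 0.026 + 0.2350 + 0.0095
   = 0.2705


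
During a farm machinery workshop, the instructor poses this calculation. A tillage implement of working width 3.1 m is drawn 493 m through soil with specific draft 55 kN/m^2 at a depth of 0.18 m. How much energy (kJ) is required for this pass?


E = k * d * w * L
  = 55 * 0.18 * 3.1 * 493
  = 15130.17 kJ


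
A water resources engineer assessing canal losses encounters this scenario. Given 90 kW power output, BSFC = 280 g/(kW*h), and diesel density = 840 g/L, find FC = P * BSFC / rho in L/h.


FC = P * BSFC / rho_fuel
   = 90 * 280 / 840
   = 25200 / 840
   = 30 L/h


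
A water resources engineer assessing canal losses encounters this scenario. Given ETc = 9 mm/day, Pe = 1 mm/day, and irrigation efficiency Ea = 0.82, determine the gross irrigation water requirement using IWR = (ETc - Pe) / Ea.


IWR = (ETc - Pe) / Ea
    = (9 - 1) / 0.82
    = 8 / 0.82
    = 9.76 mm/day


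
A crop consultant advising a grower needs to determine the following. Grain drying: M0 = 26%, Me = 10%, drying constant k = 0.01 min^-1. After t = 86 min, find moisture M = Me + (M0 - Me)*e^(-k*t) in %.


M = Me + (M0 - Me) * e^(-k*t)
  = 10 + (26 - 10) * e^(-0.01*86)
  = 10 + 16 * e^(-0.860)
  = 10 + 16 * 0.42316
  = 10 + 6.7706
  = 16.77%


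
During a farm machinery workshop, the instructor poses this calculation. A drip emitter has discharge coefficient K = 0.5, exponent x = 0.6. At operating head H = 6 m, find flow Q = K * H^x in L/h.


Q = K * H^x
  = 0.5 * 6^0.6
  = 0.5 * 2.9302
  = 1.47 L/h


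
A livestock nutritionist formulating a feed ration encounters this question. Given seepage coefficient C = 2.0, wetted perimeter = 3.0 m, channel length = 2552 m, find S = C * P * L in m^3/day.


S = C * P * L
  = 2.0 * 3.0 * 2552
  = 15312 m^3/day


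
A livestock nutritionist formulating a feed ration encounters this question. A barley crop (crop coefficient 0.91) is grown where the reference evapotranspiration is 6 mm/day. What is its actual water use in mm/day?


ETc = Kc * ET0
    = 0.91 * 6
    = 5.46 mm/day


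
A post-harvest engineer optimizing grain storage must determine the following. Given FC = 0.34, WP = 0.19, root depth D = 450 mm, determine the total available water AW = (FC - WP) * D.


AW = (FC - WP) * D
   = (0.34 - 0.19) * 450
   = 0.15 * 450
   = 67.50 mm


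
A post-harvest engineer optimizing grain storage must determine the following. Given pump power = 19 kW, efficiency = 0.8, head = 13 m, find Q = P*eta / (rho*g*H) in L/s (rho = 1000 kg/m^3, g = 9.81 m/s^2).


Q = (P * 1000 * eta) / (rho * g * H)
  = (19 * 1000 * 0.8) / (1000 * 9.81 * 13)
  = 15200 / 127530
  = 0.11919 m^3/s = 119.19 L/s


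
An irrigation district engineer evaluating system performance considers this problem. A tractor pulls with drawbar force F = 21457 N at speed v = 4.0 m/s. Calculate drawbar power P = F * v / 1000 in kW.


P = F * v / 1000
  = 21457 * 4.0 / 1000
  = 85828 / 1000
  = 85.83 kW


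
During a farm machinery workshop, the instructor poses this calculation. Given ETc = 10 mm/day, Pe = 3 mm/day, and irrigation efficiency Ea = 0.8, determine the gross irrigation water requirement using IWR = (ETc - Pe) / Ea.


IWR = (ETc - Pe) / Ea
    = (10 - 3) / 0.8
    = 7 / 0.8
    = 8.75 mm/day


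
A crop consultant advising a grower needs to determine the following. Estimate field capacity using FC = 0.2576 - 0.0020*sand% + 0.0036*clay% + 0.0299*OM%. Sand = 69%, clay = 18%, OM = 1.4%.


FC = 0.2576 - 0.0020*69 + 0.0036*18 + 0.0299*1.4
   = 0.2576 - 0.1380 + 0.0648 + 0.0419
   = 0.2263


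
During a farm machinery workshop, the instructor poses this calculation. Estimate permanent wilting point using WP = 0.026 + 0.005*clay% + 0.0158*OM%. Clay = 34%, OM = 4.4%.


WP = 0.026 + 0.005*34 + 0.0158*4.4
   = 0.026 + 0.1700 + 0.0695
   = 0.2655


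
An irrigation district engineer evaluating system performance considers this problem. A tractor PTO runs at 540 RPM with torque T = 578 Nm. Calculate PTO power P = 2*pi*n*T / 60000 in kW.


P = 2*pi*n*T / 60000
  = 2*pi * 540 * 578 / 60000
  = 1961107.80 / 60000
  = 32.69 kW


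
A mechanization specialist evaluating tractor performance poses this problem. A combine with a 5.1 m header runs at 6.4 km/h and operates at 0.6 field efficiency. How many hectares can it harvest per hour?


C = w * v * eta_f / 10
  = 5.1 * 6.4 * 0.6 / 10
  = 19.58 / 10
  = 1.96 ha/h


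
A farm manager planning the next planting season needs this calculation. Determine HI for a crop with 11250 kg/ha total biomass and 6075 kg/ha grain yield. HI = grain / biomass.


HI = grain_yield / biomass
   = 6075 / 11250
   = 0.54


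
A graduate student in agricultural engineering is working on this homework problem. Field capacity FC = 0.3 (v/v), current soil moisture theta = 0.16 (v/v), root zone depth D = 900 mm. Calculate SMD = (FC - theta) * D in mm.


SMD = (FC - theta) * D
    = (0.3 - 0.16) * 900
    = 0.140 * 900
    = 126 mm


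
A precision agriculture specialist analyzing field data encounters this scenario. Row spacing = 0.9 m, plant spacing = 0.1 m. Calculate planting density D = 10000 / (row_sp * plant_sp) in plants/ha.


D = 10000 / (row_sp * plant_sp)
  = 10000 / (0.9 * 0.1)
  = 10000 / 0.0900
  = 111111.11 plants/ha


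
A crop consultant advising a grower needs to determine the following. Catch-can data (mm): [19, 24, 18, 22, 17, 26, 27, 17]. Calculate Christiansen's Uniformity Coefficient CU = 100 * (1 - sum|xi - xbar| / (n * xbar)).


xbar = 170 / 8 = 21.250
sum|xi - xbar| = 28
CU = 100 * (1 - 28 / (8 * 21.250))
   = 100 * (1 - 0.1647)
   = 83.53%


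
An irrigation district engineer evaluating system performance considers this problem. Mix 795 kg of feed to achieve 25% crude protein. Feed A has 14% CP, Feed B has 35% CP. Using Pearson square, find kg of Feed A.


parts_A = CP_b - target = 35 - 25 = 10
parts_B = target - CP_a = 25 - 14 = 11
total_parts = 10 + 11 = 21
Feed A = 795 * 10 / 21 = 378.57 kg
Feed B = 795 * 11 / 21 = 416.43 kg

378.57 kg


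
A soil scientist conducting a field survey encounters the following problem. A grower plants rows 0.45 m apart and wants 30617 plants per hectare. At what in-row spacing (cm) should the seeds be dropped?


spacing = 10000 / (row_sp * density)
        = 10000 / (0.45 * 30617)
        = 10000 / 13777.65
        = 0.72581 m = 72.58 cm


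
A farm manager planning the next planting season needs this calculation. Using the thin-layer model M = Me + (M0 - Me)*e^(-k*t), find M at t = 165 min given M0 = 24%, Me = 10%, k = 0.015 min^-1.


M = Me + (M0 - Me) * e^(-k*t)
  = 10 + (24 - 10) * e^(-0.015*165)
  = 10 + 14 * e^(-2.475)
  = 10 + 14 * 0.08416
  = 10 + 1.1783
  = 11.18%


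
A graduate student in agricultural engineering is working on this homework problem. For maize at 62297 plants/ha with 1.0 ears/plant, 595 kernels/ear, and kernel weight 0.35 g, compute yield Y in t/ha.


Y = density * ears * kernels * kw
  = 62297 * 1.0 * 595 * 0.35 g/ha
  = 12973350.25 g/ha
  = 12973.35 kg/ha = 12.97 t/ha


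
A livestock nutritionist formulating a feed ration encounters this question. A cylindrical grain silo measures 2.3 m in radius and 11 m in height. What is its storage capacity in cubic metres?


V = pi * r^2 * h
  = pi * 2.3^2 * 11
  = pi * 5.29 * 11
  = 182.81 m^3


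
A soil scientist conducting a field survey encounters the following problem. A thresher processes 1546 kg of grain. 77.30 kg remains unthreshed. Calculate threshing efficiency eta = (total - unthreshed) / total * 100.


eta = (total - unthreshed) / total * 100
    = (1546 - 77.30) / 1546 * 100
    = 1468.70 / 1546 * 100
    = 95%


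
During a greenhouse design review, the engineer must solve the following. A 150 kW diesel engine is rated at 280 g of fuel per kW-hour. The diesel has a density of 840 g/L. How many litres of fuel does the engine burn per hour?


FC = P * BSFC / rho_fuel
   = 150 * 280 / 840
   = 42000 / 840
   = 50 L/h


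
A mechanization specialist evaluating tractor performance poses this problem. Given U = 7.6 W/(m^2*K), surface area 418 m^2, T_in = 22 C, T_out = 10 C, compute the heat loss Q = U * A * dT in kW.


dT = 22 - (10) = 12 K
Q = U * A * dT
  = 7.6 * 418 * 12
  = 38121.60 W = 38.12 kW


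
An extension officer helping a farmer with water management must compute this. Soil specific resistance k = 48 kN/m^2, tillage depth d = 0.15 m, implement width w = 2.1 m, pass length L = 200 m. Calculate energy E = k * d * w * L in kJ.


E = k * d * w * L
  = 48 * 0.15 * 2.1 * 200
  = 3024 kJ


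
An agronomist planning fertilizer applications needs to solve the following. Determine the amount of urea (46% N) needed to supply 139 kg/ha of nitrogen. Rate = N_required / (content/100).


Rate = N_required / (N_content / 100)
     = 139 / (46 / 100)
     = 139 / 0.46
     = 302.17 kg/ha


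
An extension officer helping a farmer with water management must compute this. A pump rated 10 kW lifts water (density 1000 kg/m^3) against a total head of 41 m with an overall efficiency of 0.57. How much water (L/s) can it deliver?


Q = (P * 1000 * eta) / (rho * g * H)
  = (10 * 1000 * 0.57) / (1000 * 9.81 * 41)
  = 5700 / 402210
  = 0.01417 m^3/s = 14.17 L/s


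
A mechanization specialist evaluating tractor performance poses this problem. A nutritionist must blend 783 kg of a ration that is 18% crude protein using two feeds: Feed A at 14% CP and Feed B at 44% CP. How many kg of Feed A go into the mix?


parts_A = CP_b - target = 44 - 18 = 26
parts_B = target - CP_a = 18 - 14 = 4
total_parts = 26 + 4 = 30
Feed A = 783 * 26 / 30 = 678.60 kg
Feed B = 783 * 4 / 30 = 104.40 kg

678.60 kg


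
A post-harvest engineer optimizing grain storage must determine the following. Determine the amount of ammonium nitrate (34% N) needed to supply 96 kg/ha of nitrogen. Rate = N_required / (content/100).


Rate = N_required / (N_content / 100)
     = 96 / (34 / 100)
     = 96 / 0.34
     = 282.35 kg/ha


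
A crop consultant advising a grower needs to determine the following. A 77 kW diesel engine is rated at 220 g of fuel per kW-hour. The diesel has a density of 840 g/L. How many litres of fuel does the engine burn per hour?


FC = P * BSFC / rho_fuel
   = 77 * 220 / 840
   = 16940 / 840
   = 20.17 L/h


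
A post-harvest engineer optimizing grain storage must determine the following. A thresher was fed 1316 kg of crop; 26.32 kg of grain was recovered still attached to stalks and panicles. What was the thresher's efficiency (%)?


eta = (total - unthreshed) / total * 100
    = (1316 - 26.32) / 1316 * 100
    = 1289.68 / 1316 * 100
    = 98%


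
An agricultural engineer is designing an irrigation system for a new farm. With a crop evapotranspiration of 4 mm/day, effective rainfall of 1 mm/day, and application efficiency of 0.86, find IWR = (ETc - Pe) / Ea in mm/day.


IWR = (ETc - Pe) / Ea
    = (4 - 1) / 0.86
    = 3 / 0.86
    = 3.49 mm/day


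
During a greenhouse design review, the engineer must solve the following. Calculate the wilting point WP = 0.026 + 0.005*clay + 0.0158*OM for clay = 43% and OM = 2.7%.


WP = 0.026 + 0.005*43 + 0.0158*2.7
   = 0.026 + 0.2150 + 0.0427
   = 0.2837


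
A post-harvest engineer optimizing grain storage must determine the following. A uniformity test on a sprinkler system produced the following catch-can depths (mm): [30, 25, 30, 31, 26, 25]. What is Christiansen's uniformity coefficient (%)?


xbar = 167 / 6 = 27.833
sum|xi - xbar| = 15
CU = 100 * (1 - 15 / (6 * 27.833))
   = 100 * (1 - 0.0898)
   = 91.02%


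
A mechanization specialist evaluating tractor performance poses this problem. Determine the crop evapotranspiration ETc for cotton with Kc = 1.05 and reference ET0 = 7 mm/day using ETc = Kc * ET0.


ETc = Kc * ET0
    = 1.05 * 7
    = 7.35 mm/day


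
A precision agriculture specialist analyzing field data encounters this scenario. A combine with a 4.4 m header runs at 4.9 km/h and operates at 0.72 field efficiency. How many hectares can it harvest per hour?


C = w * v * eta_f / 10
  = 4.4 * 4.9 * 0.72 / 10
  = 15.52 / 10
  = 1.55 ha/h


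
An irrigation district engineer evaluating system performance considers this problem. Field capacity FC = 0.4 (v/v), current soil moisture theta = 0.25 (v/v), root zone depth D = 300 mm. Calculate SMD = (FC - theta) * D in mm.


SMD = (FC - theta) * D
    = (0.4 - 0.25) * 300
    = 0.150 * 300
    = 45 mm


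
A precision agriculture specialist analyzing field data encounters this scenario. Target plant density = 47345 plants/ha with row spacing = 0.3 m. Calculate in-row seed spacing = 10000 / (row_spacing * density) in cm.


spacing = 10000 / (row_sp * density)
        = 10000 / (0.3 * 47345)
        = 10000 / 14203.50
        = 0.70405 m = 70.41 cm


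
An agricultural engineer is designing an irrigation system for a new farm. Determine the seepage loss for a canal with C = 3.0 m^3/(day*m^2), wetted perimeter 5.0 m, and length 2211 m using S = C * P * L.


S = C * P * L
  = 3.0 * 5.0 * 2211
  = 33165 m^3/day


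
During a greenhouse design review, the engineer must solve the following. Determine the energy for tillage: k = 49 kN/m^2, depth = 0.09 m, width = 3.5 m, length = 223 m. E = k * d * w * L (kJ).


E = k * d * w * L
  = 49 * 0.09 * 3.5 * 223
  = 3442.01 kJ


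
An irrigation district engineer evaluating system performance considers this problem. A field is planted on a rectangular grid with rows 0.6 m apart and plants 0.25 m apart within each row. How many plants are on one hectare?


D = 10000 / (row_sp * plant_sp)
  = 10000 / (0.6 * 0.25)
  = 10000 / 0.1500
  = 66666.67 plants/ha


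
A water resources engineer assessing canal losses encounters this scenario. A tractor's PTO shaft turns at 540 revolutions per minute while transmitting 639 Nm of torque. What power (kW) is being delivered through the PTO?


P = 2*pi*n*T / 60000
  = 2*pi * 540 * 639 / 60000
  = 2168075.92 / 60000
  = 36.13 kW


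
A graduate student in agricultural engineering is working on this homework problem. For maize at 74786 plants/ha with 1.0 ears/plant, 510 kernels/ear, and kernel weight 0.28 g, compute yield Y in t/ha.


Y = density * ears * kernels * kw
  = 74786 * 1.0 * 510 * 0.28 g/ha
  = 10679440.80 g/ha
  = 10679.44 kg/ha = 10.68 t/ha


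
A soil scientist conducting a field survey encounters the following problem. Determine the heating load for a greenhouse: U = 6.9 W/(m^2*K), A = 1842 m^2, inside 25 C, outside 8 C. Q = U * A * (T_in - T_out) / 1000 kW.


dT = 25 - (8) = 17 K
Q = U * A * dT
  = 6.9 * 1842 * 17
  = 216066.60 W = 216.07 kW


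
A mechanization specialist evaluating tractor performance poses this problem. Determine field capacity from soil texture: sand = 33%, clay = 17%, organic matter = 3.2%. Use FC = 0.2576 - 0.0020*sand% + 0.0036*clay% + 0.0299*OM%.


FC = 0.2576 - 0.0020*33 + 0.0036*17 + 0.0299*3.2
   = 0.2576 - 0.0660 + 0.0612 + 0.0957
   = 0.3485


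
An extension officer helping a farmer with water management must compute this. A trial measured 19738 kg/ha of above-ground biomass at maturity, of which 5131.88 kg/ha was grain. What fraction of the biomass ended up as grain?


HI = grain_yield / biomass
   = 5131.88 / 19738
   = 0.26


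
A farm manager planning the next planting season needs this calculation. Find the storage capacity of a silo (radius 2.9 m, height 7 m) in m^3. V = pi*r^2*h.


V = pi * r^2 * h
  = pi * 2.9^2 * 7
  = pi * 8.41 * 7
  = 184.95 m^3


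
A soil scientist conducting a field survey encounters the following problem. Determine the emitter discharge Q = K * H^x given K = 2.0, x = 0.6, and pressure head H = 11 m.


Q = K * H^x
  = 2.0 * 11^0.6
  = 2.0 * 4.2154
  = 8.43 L/h


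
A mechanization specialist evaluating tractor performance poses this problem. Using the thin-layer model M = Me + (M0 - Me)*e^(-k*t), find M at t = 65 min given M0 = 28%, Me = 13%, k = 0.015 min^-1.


M = Me + (M0 - Me) * e^(-k*t)
  = 13 + (28 - 13) * e^(-0.015*65)
  = 13 + 15 * e^(-0.975)
  = 13 + 15 * 0.37719
  = 13 + 5.6579
  = 18.66%


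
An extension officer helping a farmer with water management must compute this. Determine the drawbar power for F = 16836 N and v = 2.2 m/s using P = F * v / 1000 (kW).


P = F * v / 1000
  = 16836 * 2.2 / 1000
  = 37039.20 / 1000
  = 37.04 kW


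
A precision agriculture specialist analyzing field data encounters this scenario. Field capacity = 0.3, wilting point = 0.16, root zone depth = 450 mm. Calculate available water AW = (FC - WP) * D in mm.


AW = (FC - WP) * D
   = (0.3 - 0.16) * 450
   = 0.14 * 450
   = 63 mm


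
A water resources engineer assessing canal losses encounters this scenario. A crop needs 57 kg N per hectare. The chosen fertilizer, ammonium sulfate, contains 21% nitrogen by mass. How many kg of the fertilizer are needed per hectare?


Rate = N_required / (N_content / 100)
     = 57 / (21 / 100)
     = 57 / 0.21
     = 271.43 kg/ha


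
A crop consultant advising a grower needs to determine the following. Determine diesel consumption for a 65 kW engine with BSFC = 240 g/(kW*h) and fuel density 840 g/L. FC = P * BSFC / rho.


FC = P * BSFC / rho_fuel
   = 65 * 240 / 840
   = 15600 / 840
   = 18.57 L/h


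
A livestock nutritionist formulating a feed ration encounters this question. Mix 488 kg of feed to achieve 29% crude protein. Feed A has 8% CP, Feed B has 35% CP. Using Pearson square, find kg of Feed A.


parts_A = CP_b - target = 35 - 29 = 6
parts_B = target - CP_a = 29 - 8 = 21
total_parts = 6 + 21 = 27
Feed A = 488 * 6 / 27 = 108.44 kg
Feed B = 488 * 21 / 27 = 379.56 kg

108.44 kg


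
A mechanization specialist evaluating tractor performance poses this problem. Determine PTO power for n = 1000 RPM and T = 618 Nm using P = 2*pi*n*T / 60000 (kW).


P = 2*pi*n*T / 60000
  = 2*pi * 1000 * 618 / 60000
  = 3883008.52 / 60000
  = 64.72 kW


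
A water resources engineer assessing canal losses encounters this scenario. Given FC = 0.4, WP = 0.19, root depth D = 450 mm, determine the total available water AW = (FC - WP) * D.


AW = (FC - WP) * D
   = (0.4 - 0.19) * 450
   = 0.21 * 450
   = 94.50 mm


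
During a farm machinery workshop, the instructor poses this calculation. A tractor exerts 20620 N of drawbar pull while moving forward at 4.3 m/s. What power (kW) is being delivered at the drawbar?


P = F * v / 1000
  = 20620 * 4.3 / 1000
  = 88666 / 1000
  = 88.67 kW


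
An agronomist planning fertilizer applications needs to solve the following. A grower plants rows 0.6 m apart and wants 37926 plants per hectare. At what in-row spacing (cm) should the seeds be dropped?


spacing = 10000 / (row_sp * density)
        = 10000 / (0.6 * 37926)
        = 10000 / 22755.60
        = 0.43945 m = 43.95 cm


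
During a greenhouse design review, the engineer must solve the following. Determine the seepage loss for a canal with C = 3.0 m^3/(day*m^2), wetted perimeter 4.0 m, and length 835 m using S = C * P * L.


S = C * P * L
  = 3.0 * 4.0 * 835
  = 10020 m^3/day


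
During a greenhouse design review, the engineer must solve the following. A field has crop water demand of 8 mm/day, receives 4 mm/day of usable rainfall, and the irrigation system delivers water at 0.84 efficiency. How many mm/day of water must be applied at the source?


IWR = (ETc - Pe) / Ea
    = (8 - 4) / 0.84
    = 4 / 0.84
    = 4.76 mm/day


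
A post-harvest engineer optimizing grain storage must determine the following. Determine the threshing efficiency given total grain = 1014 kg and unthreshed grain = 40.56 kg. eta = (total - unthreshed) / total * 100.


eta = (total - unthreshed) / total * 100
    = (1014 - 40.56) / 1014 * 100
    = 973.44 / 1014 * 100
    = 96%


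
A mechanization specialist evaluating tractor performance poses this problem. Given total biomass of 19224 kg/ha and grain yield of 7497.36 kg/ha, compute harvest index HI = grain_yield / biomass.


HI = grain_yield / biomass
   = 7497.36 / 19224
   = 0.39


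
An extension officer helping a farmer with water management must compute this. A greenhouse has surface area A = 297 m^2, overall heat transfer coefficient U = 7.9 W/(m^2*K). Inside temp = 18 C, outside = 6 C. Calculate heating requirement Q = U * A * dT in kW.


dT = 18 - (6) = 12 K
Q = U * A * dT
  = 7.9 * 297 * 12
  = 28155.60 W = 28.16 kW


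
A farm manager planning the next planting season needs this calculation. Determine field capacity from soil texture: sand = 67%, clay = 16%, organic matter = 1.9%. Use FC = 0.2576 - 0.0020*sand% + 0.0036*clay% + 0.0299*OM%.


FC = 0.2576 - 0.0020*67 + 0.0036*16 + 0.0299*1.9
   = 0.2576 - 0.1340 + 0.0576 + 0.0568
   = 0.2380


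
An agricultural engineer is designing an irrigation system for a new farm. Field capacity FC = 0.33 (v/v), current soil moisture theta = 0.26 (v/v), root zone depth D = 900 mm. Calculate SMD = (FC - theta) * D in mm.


SMD = (FC - theta) * D
    = (0.33 - 0.26) * 900
    = 0.070 * 900
    = 63 mm


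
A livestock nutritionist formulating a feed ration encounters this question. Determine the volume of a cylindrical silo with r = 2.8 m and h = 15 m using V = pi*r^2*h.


V = pi * r^2 * h
  = pi * 2.8^2 * 15
  = pi * 7.84 * 15
  = 369.45 m^3


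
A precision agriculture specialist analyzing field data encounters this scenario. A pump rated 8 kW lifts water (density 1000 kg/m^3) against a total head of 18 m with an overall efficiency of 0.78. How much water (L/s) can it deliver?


Q = (P * 1000 * eta) / (rho * g * H)
  = (8 * 1000 * 0.78) / (1000 * 9.81 * 18)
  = 6240 / 176580
  = 0.03534 m^3/s = 35.34 L/s


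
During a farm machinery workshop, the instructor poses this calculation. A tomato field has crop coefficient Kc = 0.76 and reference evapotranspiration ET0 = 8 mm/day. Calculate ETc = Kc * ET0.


ETc = Kc * ET0
    = 0.76 * 8
    = 6.08 mm/day


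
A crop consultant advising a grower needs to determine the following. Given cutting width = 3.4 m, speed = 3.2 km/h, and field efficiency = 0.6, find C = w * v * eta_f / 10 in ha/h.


C = w * v * eta_f / 10
  = 3.4 * 3.2 * 0.6 / 10
  = 6.53 / 10
  = 0.65 ha/h


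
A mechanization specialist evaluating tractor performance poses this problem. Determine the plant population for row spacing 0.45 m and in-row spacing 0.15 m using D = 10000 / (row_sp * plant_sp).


D = 10000 / (row_sp * plant_sp)
  = 10000 / (0.45 * 0.15)
  = 10000 / 0.0675
  = 148148.15 plants/ha


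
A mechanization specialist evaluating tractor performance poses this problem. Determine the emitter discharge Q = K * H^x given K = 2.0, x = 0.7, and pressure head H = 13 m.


Q = K * H^x
  = 2.0 * 13^0.7
  = 2.0 * 6.0223
  = 12.04 L/h


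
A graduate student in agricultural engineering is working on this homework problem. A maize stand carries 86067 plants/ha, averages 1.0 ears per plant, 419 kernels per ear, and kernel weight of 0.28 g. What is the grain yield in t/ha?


Y = density * ears * kernels * kw
  = 86067 * 1.0 * 419 * 0.28 g/ha
  = 10097380.44 g/ha
  = 10097.38 kg/ha = 10.10 t/ha


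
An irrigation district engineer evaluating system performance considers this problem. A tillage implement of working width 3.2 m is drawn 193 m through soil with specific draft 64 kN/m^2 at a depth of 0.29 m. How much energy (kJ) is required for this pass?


E = k * d * w * L
  = 64 * 0.29 * 3.2 * 193
  = 11462.66 kJ


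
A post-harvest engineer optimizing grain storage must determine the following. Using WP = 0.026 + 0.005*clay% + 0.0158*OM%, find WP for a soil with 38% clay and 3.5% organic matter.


WP = 0.026 + 0.005*38 + 0.0158*3.5
   = 0.026 + 0.1900 + 0.0553
   = 0.2713


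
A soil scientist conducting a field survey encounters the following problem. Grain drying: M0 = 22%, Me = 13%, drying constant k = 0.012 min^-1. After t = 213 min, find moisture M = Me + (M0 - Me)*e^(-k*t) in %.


M = Me + (M0 - Me) * e^(-k*t)
  = 13 + (22 - 13) * e^(-0.012*213)
  = 13 + 9 * e^(-2.556)
  = 13 + 9 * 0.07761
  = 13 + 0.6985
  = 13.70%


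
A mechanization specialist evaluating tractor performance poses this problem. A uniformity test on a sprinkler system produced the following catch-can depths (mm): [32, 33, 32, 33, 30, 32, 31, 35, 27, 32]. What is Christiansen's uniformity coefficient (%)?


xbar = 317 / 10 = 31.700
sum|xi - xbar| = 14.200
CU = 100 * (1 - 14.200 / (10 * 31.700))
   = 100 * (1 - 0.0448)
   = 95.52%


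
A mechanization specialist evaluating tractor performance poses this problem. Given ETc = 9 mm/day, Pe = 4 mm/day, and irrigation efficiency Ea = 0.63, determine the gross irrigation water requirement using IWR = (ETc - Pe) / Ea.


IWR = (ETc - Pe) / Ea
    = (9 - 4) / 0.63
    = 5 / 0.63
    = 7.94 mm/day


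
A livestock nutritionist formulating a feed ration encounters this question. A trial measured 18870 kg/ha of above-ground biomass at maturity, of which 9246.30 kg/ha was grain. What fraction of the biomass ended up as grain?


HI = grain_yield / biomass
   = 9246.30 / 18870
   = 0.49


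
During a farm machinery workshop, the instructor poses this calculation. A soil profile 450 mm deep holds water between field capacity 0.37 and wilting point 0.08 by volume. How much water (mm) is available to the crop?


AW = (FC - WP) * D
   = (0.37 - 0.08) * 450
   = 0.29 * 450
   = 130.50 mm


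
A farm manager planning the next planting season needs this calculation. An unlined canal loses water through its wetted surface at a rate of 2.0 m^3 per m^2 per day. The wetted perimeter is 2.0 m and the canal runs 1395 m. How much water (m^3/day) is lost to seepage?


S = C * P * L
  = 2.0 * 2.0 * 1395
  = 5580 m^3/day


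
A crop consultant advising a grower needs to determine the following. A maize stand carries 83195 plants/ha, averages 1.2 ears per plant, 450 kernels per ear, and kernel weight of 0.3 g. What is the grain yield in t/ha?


Y = density * ears * kernels * kw
  = 83195 * 1.2 * 450 * 0.3 g/ha
  = 13477590 g/ha
  = 13477.59 kg/ha = 13.48 t/ha


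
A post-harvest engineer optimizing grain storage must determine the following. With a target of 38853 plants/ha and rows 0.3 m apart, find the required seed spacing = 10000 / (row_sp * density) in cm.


spacing = 10000 / (row_sp * density)
        = 10000 / (0.3 * 38853)
        = 10000 / 11655.90
        = 0.85793 m = 85.79 cm


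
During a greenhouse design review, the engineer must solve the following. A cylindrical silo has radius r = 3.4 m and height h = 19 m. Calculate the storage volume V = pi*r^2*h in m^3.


V = pi * r^2 * h
  = pi * 3.4^2 * 19
  = pi * 11.56 * 19
  = 690.02 m^3


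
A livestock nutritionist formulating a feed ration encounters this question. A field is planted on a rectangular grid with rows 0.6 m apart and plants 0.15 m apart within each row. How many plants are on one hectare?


D = 10000 / (row_sp * plant_sp)
  = 10000 / (0.6 * 0.15)
  = 10000 / 0.0900
  = 111111.11 plants/ha


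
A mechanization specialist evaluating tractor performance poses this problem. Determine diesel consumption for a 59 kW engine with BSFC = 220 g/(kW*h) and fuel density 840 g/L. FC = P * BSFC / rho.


FC = P * BSFC / rho_fuel
   = 59 * 220 / 840
   = 12980 / 840
   = 15.45 L/h


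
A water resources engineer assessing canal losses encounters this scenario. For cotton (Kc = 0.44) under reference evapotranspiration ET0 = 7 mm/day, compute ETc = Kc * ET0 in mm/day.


ETc = Kc * ET0
    = 0.44 * 7
    = 3.08 mm/day


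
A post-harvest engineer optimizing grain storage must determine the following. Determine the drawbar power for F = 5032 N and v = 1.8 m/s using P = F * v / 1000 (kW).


P = F * v / 1000
  = 5032 * 1.8 / 1000
  = 9057.60 / 1000
  = 9.06 kW


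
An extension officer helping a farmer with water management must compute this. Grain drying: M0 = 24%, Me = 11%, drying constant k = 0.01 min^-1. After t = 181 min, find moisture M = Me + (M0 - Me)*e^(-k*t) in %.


M = Me + (M0 - Me) * e^(-k*t)
  = 11 + (24 - 11) * e^(-0.01*181)
  = 11 + 13 * e^(-1.810)
  = 11 + 13 * 0.16365
  = 11 + 2.1275
  = 13.13%


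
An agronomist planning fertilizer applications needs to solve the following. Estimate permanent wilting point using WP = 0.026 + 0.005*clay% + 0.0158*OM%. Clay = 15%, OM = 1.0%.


WP = 0.026 + 0.005*15 + 0.0158*1.0
   = 0.026 + 0.0750 + 0.0158
   = 0.1168


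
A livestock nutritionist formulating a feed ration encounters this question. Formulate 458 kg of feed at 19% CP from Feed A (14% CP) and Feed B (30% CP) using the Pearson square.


parts_A = CP_b - target = 30 - 19 = 11
parts_B = target - CP_a = 19 - 14 = 5
total_parts = 11 + 5 = 16
Feed A = 458 * 11 / 16 = 314.88 kg
Feed B = 458 * 5 / 16 = 143.13 kg

314.88 kg


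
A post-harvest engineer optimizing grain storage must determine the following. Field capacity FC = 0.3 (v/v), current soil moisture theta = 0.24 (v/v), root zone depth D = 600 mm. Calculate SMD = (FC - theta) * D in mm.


SMD = (FC - theta) * D
    = (0.3 - 0.24) * 600
    = 0.060 * 600
    = 36 mm


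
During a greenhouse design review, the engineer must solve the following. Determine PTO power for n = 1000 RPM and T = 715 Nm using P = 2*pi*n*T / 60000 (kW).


P = 2*pi*n*T / 60000
  = 2*pi * 1000 * 715 / 60000
  = 4492477.49 / 60000
  = 74.87 kW


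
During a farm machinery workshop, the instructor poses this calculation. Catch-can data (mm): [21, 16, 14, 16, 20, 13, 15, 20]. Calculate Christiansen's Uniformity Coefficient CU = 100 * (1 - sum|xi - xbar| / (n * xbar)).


xbar = 135 / 8 = 16.875
sum|xi - xbar| = 20.750
CU = 100 * (1 - 20.750 / (8 * 16.875))
   = 100 * (1 - 0.1537)
   = 84.63%


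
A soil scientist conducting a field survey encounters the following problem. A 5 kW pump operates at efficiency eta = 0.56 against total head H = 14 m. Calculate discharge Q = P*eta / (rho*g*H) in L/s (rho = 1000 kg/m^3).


Q = (P * 1000 * eta) / (rho * g * H)
  = (5 * 1000 * 0.56) / (1000 * 9.81 * 14)
  = 2800 / 137340
  = 0.02039 m^3/s = 20.39 L/s


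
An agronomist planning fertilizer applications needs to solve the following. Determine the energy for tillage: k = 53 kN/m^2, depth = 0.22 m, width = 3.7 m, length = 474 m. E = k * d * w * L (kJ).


E = k * d * w * L
  = 53 * 0.22 * 3.7 * 474
  = 20449.31 kJ


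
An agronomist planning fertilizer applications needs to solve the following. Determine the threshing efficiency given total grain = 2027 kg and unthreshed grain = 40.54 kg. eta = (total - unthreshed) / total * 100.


eta = (total - unthreshed) / total * 100
    = (2027 - 40.54) / 2027 * 100
    = 1986.46 / 2027 * 100
    = 98%


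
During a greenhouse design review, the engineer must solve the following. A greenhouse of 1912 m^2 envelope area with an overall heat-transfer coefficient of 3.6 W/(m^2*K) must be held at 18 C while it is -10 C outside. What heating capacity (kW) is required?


dT = 18 - (-10) = 28 K
Q = U * A * dT
  = 3.6 * 1912 * 28
  = 192729.60 W = 192.73 kW


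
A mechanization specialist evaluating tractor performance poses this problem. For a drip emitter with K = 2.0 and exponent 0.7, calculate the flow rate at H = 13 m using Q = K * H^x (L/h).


Q = K * H^x
  = 2.0 * 13^0.7
  = 2.0 * 6.0223
  = 12.04 L/h


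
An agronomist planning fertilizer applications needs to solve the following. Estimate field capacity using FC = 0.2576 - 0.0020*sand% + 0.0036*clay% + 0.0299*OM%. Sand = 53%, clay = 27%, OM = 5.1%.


FC = 0.2576 - 0.0020*53 + 0.0036*27 + 0.0299*5.1
   = 0.2576 - 0.1060 + 0.0972 + 0.1525
   = 0.4013


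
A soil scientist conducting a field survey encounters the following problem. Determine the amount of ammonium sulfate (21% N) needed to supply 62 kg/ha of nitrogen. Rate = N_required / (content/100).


Rate = N_required / (N_content / 100)
     = 62 / (21 / 100)
     = 62 / 0.21
     = 295.24 kg/ha


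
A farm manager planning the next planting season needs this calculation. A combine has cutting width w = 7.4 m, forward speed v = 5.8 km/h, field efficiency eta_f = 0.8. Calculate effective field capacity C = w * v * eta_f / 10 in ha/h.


C = w * v * eta_f / 10
  = 7.4 * 5.8 * 0.8 / 10
  = 34.34 / 10
  = 3.43 ha/h


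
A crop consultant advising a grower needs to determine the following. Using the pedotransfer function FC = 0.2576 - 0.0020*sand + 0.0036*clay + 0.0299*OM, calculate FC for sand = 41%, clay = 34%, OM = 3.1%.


FC = 0.2576 - 0.0020*41 + 0.0036*34 + 0.0299*3.1
   = 0.2576 - 0.0820 + 0.1224 + 0.0927
   = 0.3907


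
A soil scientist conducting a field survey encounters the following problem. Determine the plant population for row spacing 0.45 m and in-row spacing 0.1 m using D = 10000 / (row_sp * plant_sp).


D = 10000 / (row_sp * plant_sp)
  = 10000 / (0.45 * 0.1)
  = 10000 / 0.0450
  = 222222.22 plants/ha


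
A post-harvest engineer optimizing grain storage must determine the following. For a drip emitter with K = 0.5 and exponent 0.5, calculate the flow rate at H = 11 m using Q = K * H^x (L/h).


Q = K * H^x
  = 0.5 * 11^0.5
  = 0.5 * 3.3166
  = 1.66 L/h


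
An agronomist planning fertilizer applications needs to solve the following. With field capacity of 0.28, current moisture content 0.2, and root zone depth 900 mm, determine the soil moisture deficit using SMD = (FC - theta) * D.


SMD = (FC - theta) * D
    = (0.28 - 0.2) * 900
    = 0.080 * 900
    = 72 mm


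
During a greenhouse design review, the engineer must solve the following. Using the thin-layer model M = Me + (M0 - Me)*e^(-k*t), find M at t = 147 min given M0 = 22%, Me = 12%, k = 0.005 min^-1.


M = Me + (M0 - Me) * e^(-k*t)
  = 12 + (22 - 12) * e^(-0.005*147)
  = 12 + 10 * e^(-0.735)
  = 12 + 10 * 0.47951
  = 12 + 4.7951
  = 16.80%


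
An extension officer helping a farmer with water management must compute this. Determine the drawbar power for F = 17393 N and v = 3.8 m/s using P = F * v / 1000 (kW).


P = F * v / 1000
  = 17393 * 3.8 / 1000
  = 66093.40 / 1000
  = 66.09 kW


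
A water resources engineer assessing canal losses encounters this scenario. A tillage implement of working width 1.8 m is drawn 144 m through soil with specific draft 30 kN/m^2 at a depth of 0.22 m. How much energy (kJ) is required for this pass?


E = k * d * w * L
  = 30 * 0.22 * 1.8 * 144
  = 1710.72 kJ


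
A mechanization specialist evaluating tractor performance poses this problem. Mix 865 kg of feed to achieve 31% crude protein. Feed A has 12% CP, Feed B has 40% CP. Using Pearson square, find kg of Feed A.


parts_A = CP_b - target = 40 - 31 = 9
parts_B = target - CP_a = 31 - 12 = 19
total_parts = 9 + 19 = 28
Feed A = 865 * 9 / 28 = 278.04 kg
Feed B = 865 * 19 / 28 = 586.96 kg

278.04 kg


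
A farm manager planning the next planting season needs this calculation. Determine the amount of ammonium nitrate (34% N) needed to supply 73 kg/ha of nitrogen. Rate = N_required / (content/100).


Rate = N_required / (N_content / 100)
     = 73 / (34 / 100)
     = 73 / 0.34
     = 214.71 kg/ha


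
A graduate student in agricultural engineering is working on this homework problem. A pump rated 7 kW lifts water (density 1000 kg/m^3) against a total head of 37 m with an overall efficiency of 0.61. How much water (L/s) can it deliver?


Q = (P * 1000 * eta) / (rho * g * H)
  = (7 * 1000 * 0.61) / (1000 * 9.81 * 37)
  = 4270 / 362970
  = 0.01176 m^3/s = 11.76 L/s


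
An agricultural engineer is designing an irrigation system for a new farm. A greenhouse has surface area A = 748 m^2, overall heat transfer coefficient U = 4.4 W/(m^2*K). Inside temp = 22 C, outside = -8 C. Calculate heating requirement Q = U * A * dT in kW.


dT = 22 - (-8) = 30 K
Q = U * A * dT
  = 4.4 * 748 * 30
  = 98736 W = 98.74 kW


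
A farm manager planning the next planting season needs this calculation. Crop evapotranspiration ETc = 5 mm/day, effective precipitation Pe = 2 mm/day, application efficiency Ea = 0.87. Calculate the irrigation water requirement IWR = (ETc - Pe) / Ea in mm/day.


IWR = (ETc - Pe) / Ea
    = (5 - 2) / 0.87
    = 3 / 0.87
    = 3.45 mm/day


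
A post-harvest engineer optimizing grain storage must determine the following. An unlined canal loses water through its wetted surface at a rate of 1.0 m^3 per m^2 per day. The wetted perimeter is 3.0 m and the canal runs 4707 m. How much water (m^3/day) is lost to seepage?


S = C * P * L
  = 1.0 * 3.0 * 4707
  = 14121 m^3/day


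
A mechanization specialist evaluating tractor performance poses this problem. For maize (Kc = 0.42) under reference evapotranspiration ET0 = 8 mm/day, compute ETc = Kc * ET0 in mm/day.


ETc = Kc * ET0
    = 0.42 * 8
    = 3.36 mm/day


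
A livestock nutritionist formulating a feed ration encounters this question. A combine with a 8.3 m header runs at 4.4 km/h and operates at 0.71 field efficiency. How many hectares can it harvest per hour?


C = w * v * eta_f / 10
  = 8.3 * 4.4 * 0.71 / 10
  = 25.93 / 10
  = 2.59 ha/h


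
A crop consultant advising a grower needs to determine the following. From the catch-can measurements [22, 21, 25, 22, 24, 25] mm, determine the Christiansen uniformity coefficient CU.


xbar = 139 / 6 = 23.167
sum|xi - xbar| = 9
CU = 100 * (1 - 9 / (6 * 23.167))
   = 100 * (1 - 0.0647)
   = 93.53%
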